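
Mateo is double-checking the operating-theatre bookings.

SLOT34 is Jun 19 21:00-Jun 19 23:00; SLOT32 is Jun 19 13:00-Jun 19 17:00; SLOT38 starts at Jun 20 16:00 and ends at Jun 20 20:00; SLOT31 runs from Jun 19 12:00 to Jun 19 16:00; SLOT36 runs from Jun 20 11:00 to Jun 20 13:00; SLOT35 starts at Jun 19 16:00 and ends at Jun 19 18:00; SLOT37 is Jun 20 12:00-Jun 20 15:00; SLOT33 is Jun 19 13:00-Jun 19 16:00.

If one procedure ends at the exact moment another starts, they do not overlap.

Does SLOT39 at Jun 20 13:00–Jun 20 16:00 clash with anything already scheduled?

Yes — it overlaps SLOT37

SLOT31: ends Jun 19 16:00 at or before SLOT39 starts Jun 20 13:00 → clear.
SLOT32: ends Jun 19 17:00 at or before SLOT39 starts Jun 20 13:00 → clear.
SLOT33: ends Jun 19 16:00 at or before SLOT39 starts Jun 20 13:00 → clear.
SLOT35: ends Jun 19 18:00 at or before SLOT39 starts Jun 20 13:00 → clear.
SLOT34: ends Jun 19 23:00 at or before SLOT39 starts Jun 20 13:00 → clear.
SLOT36: ends Jun 20 13:00 at or before SLOT39 starts Jun 20 13:00 → clear.
SLOT37: starts Jun 20 12:00 before SLOT39 ends Jun 20 16:00, and ends Jun 20 15:00 after SLOT39 starts Jun 20 13:00 → overlap.
SLOT38: starts Jun 20 16:00 at or after SLOT39 ends Jun 20 16:00 → clear.
SLOT39 overlaps SLOT37.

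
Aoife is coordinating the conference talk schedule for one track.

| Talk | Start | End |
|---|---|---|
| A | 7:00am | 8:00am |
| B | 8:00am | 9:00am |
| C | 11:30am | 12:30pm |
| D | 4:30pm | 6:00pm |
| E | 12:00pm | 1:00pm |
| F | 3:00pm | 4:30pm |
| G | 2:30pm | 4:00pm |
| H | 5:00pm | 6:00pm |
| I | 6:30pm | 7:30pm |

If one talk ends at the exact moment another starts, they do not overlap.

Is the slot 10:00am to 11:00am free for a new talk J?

A: ends 8:00am at or before J starts 10:00am → clear.
B: ends 9:00am at or before J starts 10:00am → clear.
C: starts 11:30am at or after J ends 11:00am → clear.
E: starts 12:00pm at or after J ends 11:00am → clear.
G: starts 2:30pm at or after J ends 11:00am → clear.
F: starts 3:00pm at or after J ends 11:00am → clear.
D: starts 4:30pm at or after J ends 11:00am → clear.
H: starts 5:00pm at or after J ends 11:00am → clear.
I: starts 6:30pm at or after J ends 11:00am → clear.

Yes — the slot is free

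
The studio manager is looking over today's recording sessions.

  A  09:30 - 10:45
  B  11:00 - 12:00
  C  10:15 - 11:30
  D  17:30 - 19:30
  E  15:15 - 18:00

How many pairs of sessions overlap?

Sorted by start: A, C, B, E, D.
C starts before A ends → A and C overlap.
B starts after A ends — done with A.
B starts before C ends → C and B overlap.
E starts after C ends — done with C.
E starts after B ends — done with B.
D starts before E ends → E and D overlap.
Overlapping pairs: A & C, B & C, D & E — 3 in total.

3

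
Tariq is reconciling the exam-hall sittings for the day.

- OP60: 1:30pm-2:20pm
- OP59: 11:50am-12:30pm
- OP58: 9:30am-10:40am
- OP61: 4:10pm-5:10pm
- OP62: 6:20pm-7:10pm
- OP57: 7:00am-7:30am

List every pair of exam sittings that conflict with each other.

Check each pair: they overlap iff neither finishes before the other starts.
Sorted by start: OP57, OP58, OP59, OP60, OP61, OP62.
OP58 starts after OP57 ends — done with OP57.
OP59 starts after OP58 ends — done with OP58.
OP60 starts after OP59 ends — done with OP59.
OP61 starts after OP60 ends — done with OP60.
OP62 starts after OP61 ends.

none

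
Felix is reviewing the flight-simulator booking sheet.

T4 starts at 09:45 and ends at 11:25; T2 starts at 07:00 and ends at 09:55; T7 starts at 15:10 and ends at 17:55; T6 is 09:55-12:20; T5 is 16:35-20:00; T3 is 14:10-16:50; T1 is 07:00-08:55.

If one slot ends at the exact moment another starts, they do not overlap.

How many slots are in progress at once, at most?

3

Sweep the timeline, counting +1 at each start and −1 at each end (ends before starts at a tie):
07:00 start T1 → 1
07:00 start T2 → 2
08:55 end T1 → 1
09:45 start T4 → 2
09:55 end T2 → 1
09:55 start T6 → 2
11:25 end T4 → 1
12:20 end T6 → 0
14:10 start T3 → 1
15:10 start T7 → 2
16:35 start T5 → 3
16:50 end T3 → 2
17:55 end T7 → 1
20:00 end T5 → 0
Peak is 3, at 16:35 (T3, T5, T7).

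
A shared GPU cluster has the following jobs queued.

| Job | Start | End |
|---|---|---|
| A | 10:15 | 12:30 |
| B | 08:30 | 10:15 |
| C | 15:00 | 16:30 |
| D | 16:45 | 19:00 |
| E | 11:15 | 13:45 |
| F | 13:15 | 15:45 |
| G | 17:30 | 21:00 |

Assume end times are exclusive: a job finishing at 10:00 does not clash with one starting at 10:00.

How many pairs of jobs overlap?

Sorted by start: B, A, E, F, C, D, G.
A starts exactly when B ends (back-to-back, no overlap); B is clear from here.
E starts before A ends → A and E overlap.
F starts after A ends; A is clear from here.
F starts before E ends → E and F overlap.
C starts after E ends; E is clear from here.
C starts before F ends → F and C overlap.
D starts after F ends; F is clear from here.
D starts after C ends; C is clear from here.
G starts before D ends → D and G overlap.
Overlapping pairs: A & E, C & F, D & G, E & F — 4 in total.

4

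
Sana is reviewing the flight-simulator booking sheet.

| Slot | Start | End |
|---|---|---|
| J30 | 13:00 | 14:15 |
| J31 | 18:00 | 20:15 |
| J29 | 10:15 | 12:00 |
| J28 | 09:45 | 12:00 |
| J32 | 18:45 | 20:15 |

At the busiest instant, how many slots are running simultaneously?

2

Walk through starts and ends in time order (an end at T is processed before a start at T):
09:45 start J28 → 1
10:15 start J29 → 2
12:00 end J28 → 1
12:00 end J29 → 0
13:00 start J30 → 1
14:15 end J30 → 0
18:00 start J31 → 1
18:45 start J32 → 2
20:15 end J31 → 1
20:15 end J32 → 0
Peak is 2, at 10:15 (J28, J29).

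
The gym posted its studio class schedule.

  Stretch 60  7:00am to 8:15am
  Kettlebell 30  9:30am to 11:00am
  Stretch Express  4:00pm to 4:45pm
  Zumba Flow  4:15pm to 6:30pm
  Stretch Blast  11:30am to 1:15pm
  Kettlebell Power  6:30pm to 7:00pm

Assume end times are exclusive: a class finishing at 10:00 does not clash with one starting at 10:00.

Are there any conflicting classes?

Two intervals overlap when each starts before the other ends.
Sorted by start: Stretch 60, Kettlebell 30, Stretch Blast, Stretch Express, Zumba Flow, Kettlebell Power.
Kettlebell 30 starts after Stretch 60 ends; Stretch 60 is clear from here.
Stretch Blast starts after Kettlebell 30 ends; Kettlebell 30 is clear from here.
Stretch Express starts after Stretch Blast ends; Stretch Blast is clear from here.
Zumba Flow starts before Stretch Express ends → Stretch Express and Zumba Flow overlap.
That's a conflict, so the schedule is not conflict-free.

Yes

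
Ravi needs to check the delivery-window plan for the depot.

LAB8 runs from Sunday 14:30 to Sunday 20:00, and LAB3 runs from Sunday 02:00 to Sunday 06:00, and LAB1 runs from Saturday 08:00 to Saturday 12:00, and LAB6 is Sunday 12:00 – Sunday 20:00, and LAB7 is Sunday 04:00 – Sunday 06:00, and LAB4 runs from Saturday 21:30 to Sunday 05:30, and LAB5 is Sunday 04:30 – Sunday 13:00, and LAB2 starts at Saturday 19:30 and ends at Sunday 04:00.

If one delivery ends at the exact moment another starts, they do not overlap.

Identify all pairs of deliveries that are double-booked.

Sorted by start: LAB1, LAB2, LAB4, LAB3, LAB7, LAB5, LAB6, LAB8.
LAB2 starts after LAB1 ends, so nothing later overlaps LAB1 either.
LAB4 starts before LAB2 ends → LAB2 and LAB4 overlap.
LAB3 starts before LAB2 ends → LAB2 and LAB3 overlap.
LAB7 starts exactly when LAB2 ends (back-to-back, no overlap), so nothing later overlaps LAB2 either.
LAB3 starts before LAB4 ends → LAB4 and LAB3 overlap.
LAB7 starts before LAB4 ends → LAB4 and LAB7 overlap.
LAB5 starts before LAB4 ends → LAB4 and LAB5 overlap.
LAB6 starts after LAB4 ends, so nothing later overlaps LAB4 either.
LAB7 starts before LAB3 ends → LAB3 and LAB7 overlap.
LAB5 starts before LAB3 ends → LAB3 and LAB5 overlap.
LAB6 starts after LAB3 ends, so nothing later overlaps LAB3 either.
LAB5 starts before LAB7 ends → LAB7 and LAB5 overlap.
LAB6 starts after LAB7 ends, so nothing later overlaps LAB7 either.
LAB6 starts before LAB5 ends → LAB5 and LAB6 overlap.
LAB8 starts after LAB5 ends.
LAB8 starts before LAB6 ends → LAB6 and LAB8 overlap.

LAB2 & LAB3, LAB2 & LAB4, LAB3 & LAB4, LAB3 & LAB5, LAB3 & LAB7, LAB4 & LAB5, LAB4 & LAB7, LAB5 & LAB6, LAB5 & LAB7, LAB6 & LAB8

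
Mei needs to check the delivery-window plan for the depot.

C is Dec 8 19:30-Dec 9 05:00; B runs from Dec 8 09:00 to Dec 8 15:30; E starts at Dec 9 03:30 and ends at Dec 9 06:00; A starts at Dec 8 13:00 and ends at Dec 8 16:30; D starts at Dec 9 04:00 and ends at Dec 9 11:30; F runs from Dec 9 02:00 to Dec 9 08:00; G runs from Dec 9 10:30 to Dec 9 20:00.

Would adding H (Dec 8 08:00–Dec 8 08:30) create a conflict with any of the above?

No — it doesn't clash with anything

B: starts Dec 8 09:00 at or after H ends Dec 8 08:30 → clear.
A: starts Dec 8 13:00 at or after H ends Dec 8 08:30 → clear.
C: starts Dec 8 19:30 at or after H ends Dec 8 08:30 → clear.
F: starts Dec 9 02:00 at or after H ends Dec 8 08:30 → clear.
E: starts Dec 9 03:30 at or after H ends Dec 8 08:30 → clear.
D: starts Dec 9 04:00 at or after H ends Dec 8 08:30 → clear.
G: starts Dec 9 10:30 at or after H ends Dec 8 08:30 → clear.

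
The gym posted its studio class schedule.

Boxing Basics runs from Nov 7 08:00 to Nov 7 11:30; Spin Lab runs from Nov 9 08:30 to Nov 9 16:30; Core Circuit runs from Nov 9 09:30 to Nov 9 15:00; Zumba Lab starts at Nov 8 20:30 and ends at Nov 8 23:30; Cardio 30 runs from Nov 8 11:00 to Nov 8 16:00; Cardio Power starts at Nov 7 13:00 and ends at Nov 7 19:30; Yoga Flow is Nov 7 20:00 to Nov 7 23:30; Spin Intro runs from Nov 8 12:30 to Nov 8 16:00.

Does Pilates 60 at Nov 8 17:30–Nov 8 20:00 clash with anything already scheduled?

Boxing Basics: ends Nov 7 11:30 at or before Pilates 60 starts Nov 8 17:30 → clear.
Cardio Power: ends Nov 7 19:30 at or before Pilates 60 starts Nov 8 17:30 → clear.
Yoga Flow: ends Nov 7 23:30 at or before Pilates 60 starts Nov 8 17:30 → clear.
Cardio 30: ends Nov 8 16:00 at or before Pilates 60 starts Nov 8 17:30 → clear.
Spin Intro: ends Nov 8 16:00 at or before Pilates 60 starts Nov 8 17:30 → clear.
Zumba Lab: starts Nov 8 20:30 at or after Pilates 60 ends Nov 8 20:00 → clear.
Spin Lab: starts Nov 9 08:30 at or after Pilates 60 ends Nov 8 20:00 → clear.
Core Circuit: starts Nov 9 09:30 at or after Pilates 60 ends Nov 8 20:00 → clear.

No — it doesn't clash with anything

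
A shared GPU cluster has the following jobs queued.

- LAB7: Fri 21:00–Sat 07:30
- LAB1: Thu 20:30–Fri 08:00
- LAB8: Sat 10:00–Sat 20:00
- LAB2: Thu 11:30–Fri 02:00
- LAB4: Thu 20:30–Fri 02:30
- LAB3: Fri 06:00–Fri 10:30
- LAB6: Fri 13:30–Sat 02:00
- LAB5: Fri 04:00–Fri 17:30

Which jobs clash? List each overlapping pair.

Two intervals overlap when each starts before the other ends.
Sorted by start: LAB2, LAB1, LAB4, LAB5, LAB3, LAB6, LAB7, LAB8.
LAB1 starts before LAB2 ends → LAB2 and LAB1 overlap.
LAB4 starts before LAB2 ends → LAB2 and LAB4 overlap.
LAB5 starts after LAB2 ends, so nothing later overlaps LAB2 either.
LAB4 starts before LAB1 ends → LAB1 and LAB4 overlap.
LAB5 starts before LAB1 ends → LAB1 and LAB5 overlap.
LAB3 starts before LAB1 ends → LAB1 and LAB3 overlap.
LAB6 starts after LAB1 ends, so nothing later overlaps LAB1 either.
LAB5 starts after LAB4 ends, so nothing later overlaps LAB4 either.
LAB3 starts before LAB5 ends → LAB5 and LAB3 overlap.
LAB6 starts before LAB5 ends → LAB5 and LAB6 overlap.
LAB7 starts after LAB5 ends, so nothing later overlaps LAB5 either.
LAB6 starts after LAB3 ends, so nothing later overlaps LAB3 either.
LAB7 starts before LAB6 ends → LAB6 and LAB7 overlap.
LAB8 starts after LAB6 ends.
LAB8 starts after LAB7 ends.

LAB1 & LAB2, LAB1 & LAB3, LAB1 & LAB4, LAB1 & LAB5, LAB2 & LAB4, LAB3 & LAB5, LAB5 & LAB6, LAB6 & LAB7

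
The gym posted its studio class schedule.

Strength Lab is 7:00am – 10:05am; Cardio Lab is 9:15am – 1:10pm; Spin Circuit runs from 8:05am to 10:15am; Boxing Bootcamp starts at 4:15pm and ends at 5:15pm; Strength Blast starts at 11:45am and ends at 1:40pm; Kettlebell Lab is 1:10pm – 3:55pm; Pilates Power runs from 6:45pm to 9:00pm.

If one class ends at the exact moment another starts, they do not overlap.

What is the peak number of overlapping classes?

Sort all start/end points and keep a running count:
7:00am start Strength Lab → 1
8:05am start Spin Circuit → 2
9:15am start Cardio Lab → 3
10:05am end Strength Lab → 2
10:15am end Spin Circuit → 1
11:45am start Strength Blast → 2
1:10pm end Cardio Lab → 1
1:10pm start Kettlebell Lab → 2
1:40pm end Strength Blast → 1
3:55pm end Kettlebell Lab → 0
4:15pm start Boxing Bootcamp → 1
5:15pm end Boxing Bootcamp → 0
6:45pm start Pilates Power → 1
9:00pm end Pilates Power → 0
Peak is 3, at 9:15am (Cardio Lab, Spin Circuit, Strength Lab).

3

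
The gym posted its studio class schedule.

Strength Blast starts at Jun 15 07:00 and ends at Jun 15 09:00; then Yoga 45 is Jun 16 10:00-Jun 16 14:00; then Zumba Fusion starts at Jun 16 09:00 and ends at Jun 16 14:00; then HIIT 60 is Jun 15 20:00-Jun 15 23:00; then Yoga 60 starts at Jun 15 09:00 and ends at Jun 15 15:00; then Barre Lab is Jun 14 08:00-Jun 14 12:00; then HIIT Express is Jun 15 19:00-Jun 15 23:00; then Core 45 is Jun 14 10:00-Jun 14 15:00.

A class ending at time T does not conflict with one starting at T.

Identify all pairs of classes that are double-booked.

Two intervals overlap when each starts before the other ends.
Sorted by start: Barre Lab, Core 45, Strength Blast, Yoga 60, HIIT Express, HIIT 60, Zumba Fusion, Yoga 45.
Core 45 starts before Barre Lab ends → Barre Lab and Core 45 overlap.
Strength Blast starts after Barre Lab ends, so Barre Lab has no further overlaps.
Strength Blast starts after Core 45 ends, so Core 45 has no further overlaps.
Yoga 60 starts exactly when Strength Blast ends (back-to-back, no overlap), so Strength Blast has no further overlaps.
HIIT Express starts after Yoga 60 ends, so Yoga 60 has no further overlaps.
HIIT 60 starts before HIIT Express ends → HIIT Express and HIIT 60 overlap.
Zumba Fusion starts after HIIT Express ends, so HIIT Express has no further overlaps.
Zumba Fusion starts after HIIT 60 ends, so HIIT 60 has no further overlaps.
Yoga 45 starts before Zumba Fusion ends → Zumba Fusion and Yoga 45 overlap.

Barre Lab & Core 45, HIIT 60 & HIIT Express, Yoga 45 & Zumba Fusion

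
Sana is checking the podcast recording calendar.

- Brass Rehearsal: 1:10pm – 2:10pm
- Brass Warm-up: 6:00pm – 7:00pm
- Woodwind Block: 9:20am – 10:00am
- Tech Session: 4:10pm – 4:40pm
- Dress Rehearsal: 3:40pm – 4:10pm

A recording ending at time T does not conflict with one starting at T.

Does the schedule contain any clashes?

No

Two intervals overlap when each starts before the other ends.
Sorted by start: Woodwind Block, Brass Rehearsal, Dress Rehearsal, Tech Session, Brass Warm-up.
Brass Rehearsal starts after Woodwind Block ends, so nothing later overlaps Woodwind Block either.
Dress Rehearsal starts after Brass Rehearsal ends, so nothing later overlaps Brass Rehearsal either.
Tech Session starts exactly when Dress Rehearsal ends (back-to-back, no overlap), so nothing later overlaps Dress Rehearsal either.
Brass Warm-up starts after Tech Session ends.
Every pair is clear; the schedule has no overlaps.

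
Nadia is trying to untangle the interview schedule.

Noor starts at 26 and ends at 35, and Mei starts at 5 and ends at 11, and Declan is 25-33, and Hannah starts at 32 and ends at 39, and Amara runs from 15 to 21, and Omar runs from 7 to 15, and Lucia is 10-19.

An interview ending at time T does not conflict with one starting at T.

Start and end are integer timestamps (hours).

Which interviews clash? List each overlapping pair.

Check each pair: they overlap iff neither finishes before the other starts.
Sorted by start: Mei, Omar, Lucia, Amara, Declan, Noor, Hannah.
Omar starts before Mei ends → Mei and Omar overlap.
Lucia starts before Mei ends → Mei and Lucia overlap.
Amara starts after Mei ends, so Mei has no further overlaps.
Lucia starts before Omar ends → Omar and Lucia overlap.
Amara starts exactly when Omar ends (back-to-back, no overlap), so Omar has no further overlaps.
Amara starts before Lucia ends → Lucia and Amara overlap.
Declan starts after Lucia ends, so Lucia has no further overlaps.
Declan starts after Amara ends, so Amara has no further overlaps.
Noor starts before Declan ends → Declan and Noor overlap.
Hannah starts before Declan ends → Declan and Hannah overlap.
Hannah starts before Noor ends → Noor and Hannah overlap.

Amara & Lucia, Declan & Hannah, Declan & Noor, Hannah & Noor, Lucia & Mei, Lucia & Omar, Mei & Omar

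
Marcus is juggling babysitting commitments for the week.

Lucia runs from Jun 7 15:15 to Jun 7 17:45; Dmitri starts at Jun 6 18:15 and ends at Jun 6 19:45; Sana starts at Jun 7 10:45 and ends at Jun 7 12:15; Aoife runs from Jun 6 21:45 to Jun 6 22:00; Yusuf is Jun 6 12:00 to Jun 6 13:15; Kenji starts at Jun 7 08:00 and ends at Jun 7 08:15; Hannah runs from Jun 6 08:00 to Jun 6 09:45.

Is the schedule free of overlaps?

Sorted by start: Hannah, Yusuf, Dmitri, Aoife, Kenji, Sana, Lucia.
Yusuf starts after Hannah ends; Hannah is clear from here.
Dmitri starts after Yusuf ends; Yusuf is clear from here.
Aoife starts after Dmitri ends; Dmitri is clear from here.
Kenji starts after Aoife ends; Aoife is clear from here.
Sana starts after Kenji ends; Kenji is clear from here.
Lucia starts after Sana ends.
Every pair is clear; the schedule has no overlaps.

Yes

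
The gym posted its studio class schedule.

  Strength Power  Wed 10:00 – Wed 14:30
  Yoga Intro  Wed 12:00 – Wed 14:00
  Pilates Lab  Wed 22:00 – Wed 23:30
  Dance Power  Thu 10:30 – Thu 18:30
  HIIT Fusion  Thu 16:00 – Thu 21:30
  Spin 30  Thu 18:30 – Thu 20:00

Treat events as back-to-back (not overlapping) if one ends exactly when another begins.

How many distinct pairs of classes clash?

3

Check each pair: they overlap iff neither finishes before the other starts.
Sorted by start: Strength Power, Yoga Intro, Pilates Lab, Dance Power, HIIT Fusion, Spin 30.
Yoga Intro starts before Strength Power ends → Strength Power and Yoga Intro overlap.
Pilates Lab starts after Strength Power ends; Strength Power is clear from here.
Pilates Lab starts after Yoga Intro ends; Yoga Intro is clear from here.
Dance Power starts after Pilates Lab ends; Pilates Lab is clear from here.
HIIT Fusion starts before Dance Power ends → Dance Power and HIIT Fusion overlap.
Spin 30 starts exactly when Dance Power ends (back-to-back, no overlap).
Spin 30 starts before HIIT Fusion ends → HIIT Fusion and Spin 30 overlap.
Overlapping pairs: Dance Power & HIIT Fusion, HIIT Fusion & Spin 30, Strength Power & Yoga Intro — 3 in total.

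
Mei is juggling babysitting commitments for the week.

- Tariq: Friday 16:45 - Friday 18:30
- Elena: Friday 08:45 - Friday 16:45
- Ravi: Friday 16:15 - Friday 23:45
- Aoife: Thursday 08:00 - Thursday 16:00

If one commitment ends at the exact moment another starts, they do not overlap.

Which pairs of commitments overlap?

Elena & Ravi, Ravi & Tariq

Check each pair: they overlap iff neither finishes before the other starts.
Sorted by start: Aoife, Elena, Ravi, Tariq.
Elena starts after Aoife ends, so Aoife has no further overlaps.
Ravi starts before Elena ends → Elena and Ravi overlap.
Tariq starts exactly when Elena ends (back-to-back, no overlap).
Tariq starts before Ravi ends → Ravi and Tariq overlap.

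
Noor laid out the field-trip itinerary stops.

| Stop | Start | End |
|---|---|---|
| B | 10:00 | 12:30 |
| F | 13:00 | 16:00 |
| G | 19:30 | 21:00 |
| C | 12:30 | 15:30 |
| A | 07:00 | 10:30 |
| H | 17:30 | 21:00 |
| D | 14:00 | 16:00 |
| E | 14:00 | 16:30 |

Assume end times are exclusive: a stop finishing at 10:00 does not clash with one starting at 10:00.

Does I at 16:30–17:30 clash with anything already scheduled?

A: ends 10:30 at or before I starts 16:30 → clear.
B: ends 12:30 at or before I starts 16:30 → clear.
C: ends 15:30 at or before I starts 16:30 → clear.
F: ends 16:00 at or before I starts 16:30 → clear.
D: ends 16:00 at or before I starts 16:30 → clear.
E: ends 16:30 at or before I starts 16:30 → clear.
H: starts 17:30 at or after I ends 17:30 → clear.
G: starts 19:30 at or after I ends 17:30 → clear.

No — it doesn't clash with anything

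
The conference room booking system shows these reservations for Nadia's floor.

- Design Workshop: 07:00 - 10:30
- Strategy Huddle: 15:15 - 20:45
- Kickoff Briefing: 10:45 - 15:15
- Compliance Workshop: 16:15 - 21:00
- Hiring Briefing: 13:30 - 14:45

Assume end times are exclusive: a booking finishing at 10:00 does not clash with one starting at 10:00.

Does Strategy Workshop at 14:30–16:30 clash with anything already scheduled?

Design Workshop: ends 10:30 at or before Strategy Workshop starts 14:30 → clear.
Kickoff Briefing: starts 10:45 before Strategy Workshop ends 16:30, and ends 15:15 after Strategy Workshop starts 14:30 → overlap.
Hiring Briefing: starts 13:30 before Strategy Workshop ends 16:30, and ends 14:45 after Strategy Workshop starts 14:30 → overlap.
Strategy Huddle: starts 15:15 before Strategy Workshop ends 16:30, and ends 20:45 after Strategy Workshop starts 14:30 → overlap.
Compliance Workshop: starts 16:15 before Strategy Workshop ends 16:30, and ends 21:00 after Strategy Workshop starts 14:30 → overlap.
Strategy Workshop overlaps Strategy Huddle, Kickoff Briefing, Compliance Workshop, Hiring Briefing.

Yes — it overlaps Compliance Workshop, Hiring Briefing, Kickoff Briefing, Strategy Huddle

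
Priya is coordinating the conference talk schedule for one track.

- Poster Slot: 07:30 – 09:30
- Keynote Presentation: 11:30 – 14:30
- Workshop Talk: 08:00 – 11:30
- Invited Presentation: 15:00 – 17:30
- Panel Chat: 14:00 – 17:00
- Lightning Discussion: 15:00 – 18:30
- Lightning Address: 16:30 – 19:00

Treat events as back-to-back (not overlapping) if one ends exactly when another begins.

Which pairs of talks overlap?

Sorted by start: Poster Slot, Workshop Talk, Keynote Presentation, Panel Chat, Invited Presentation, Lightning Discussion, Lightning Address.
Workshop Talk starts before Poster Slot ends → Poster Slot and Workshop Talk overlap.
Keynote Presentation starts after Poster Slot ends, so Poster Slot has no further overlaps.
Keynote Presentation starts exactly when Workshop Talk ends (back-to-back, no overlap), so Workshop Talk has no further overlaps.
Panel Chat starts before Keynote Presentation ends → Keynote Presentation and Panel Chat overlap.
Invited Presentation starts after Keynote Presentation ends, so Keynote Presentation has no further overlaps.
Invited Presentation starts before Panel Chat ends → Panel Chat and Invited Presentation overlap.
Lightning Discussion starts before Panel Chat ends → Panel Chat and Lightning Discussion overlap.
Lightning Address starts before Panel Chat ends → Panel Chat and Lightning Address overlap.
Lightning Discussion starts before Invited Presentation ends → Invited Presentation and Lightning Discussion overlap.
Lightning Address starts before Invited Presentation ends → Invited Presentation and Lightning Address overlap.
Lightning Address starts before Lightning Discussion ends → Lightning Discussion and Lightning Address overlap.

Invited Presentation & Lightning Address, Invited Presentation & Lightning Discussion, Invited Presentation & Panel Chat, Keynote Presentation & Panel Chat, Lightning Address & Lightning Discussion, Lightning Address & Panel Chat, Lightning Discussion & Panel Chat, Poster Slot & Workshop Talk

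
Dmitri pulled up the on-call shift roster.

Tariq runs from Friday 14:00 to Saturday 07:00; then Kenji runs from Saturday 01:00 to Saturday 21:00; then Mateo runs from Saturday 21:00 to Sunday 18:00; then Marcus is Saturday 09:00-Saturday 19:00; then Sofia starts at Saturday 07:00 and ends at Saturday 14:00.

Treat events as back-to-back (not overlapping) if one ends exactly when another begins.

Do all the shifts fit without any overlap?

No

Sorted by start: Tariq, Kenji, Sofia, Marcus, Mateo.
Kenji starts before Tariq ends → Tariq and Kenji overlap.
That's a conflict, so the schedule is not conflict-free.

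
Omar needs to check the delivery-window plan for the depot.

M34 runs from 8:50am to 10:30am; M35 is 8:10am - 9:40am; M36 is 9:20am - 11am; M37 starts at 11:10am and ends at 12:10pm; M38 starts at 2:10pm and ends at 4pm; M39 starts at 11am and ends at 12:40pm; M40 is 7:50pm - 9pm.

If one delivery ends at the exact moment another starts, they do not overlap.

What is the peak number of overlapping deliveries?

Sort all start/end points and keep a running count:
8:10am start M35 → 1
8:50am start M34 → 2
9:20am start M36 → 3
9:40am end M35 → 2
10:30am end M34 → 1
11am end M36 → 0
11am start M39 → 1
11:10am start M37 → 2
12:10pm end M37 → 1
12:40pm end M39 → 0
2:10pm start M38 → 1
4pm end M38 → 0
7:50pm start M40 → 1
9pm end M40 → 0
Peak is 3, at 9:20am (M34, M35, M36).

3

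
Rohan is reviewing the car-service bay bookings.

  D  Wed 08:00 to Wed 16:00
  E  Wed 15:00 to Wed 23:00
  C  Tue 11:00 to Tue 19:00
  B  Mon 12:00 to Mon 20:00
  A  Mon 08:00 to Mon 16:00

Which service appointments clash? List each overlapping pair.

Sorted by start: A, B, C, D, E.
B starts before A ends → A and B overlap.
C starts after A ends, so nothing later overlaps A either.
C starts after B ends, so nothing later overlaps B either.
D starts after C ends, so nothing later overlaps C either.
E starts before D ends → D and E overlap.

A & B, D & E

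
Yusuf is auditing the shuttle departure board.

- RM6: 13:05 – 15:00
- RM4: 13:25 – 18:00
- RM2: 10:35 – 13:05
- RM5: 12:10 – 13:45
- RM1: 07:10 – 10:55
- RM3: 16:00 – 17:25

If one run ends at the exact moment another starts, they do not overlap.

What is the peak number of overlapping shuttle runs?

3

Sort all start/end points and keep a running count:
07:10 start RM1 → 1
10:35 start RM2 → 2
10:55 end RM1 → 1
12:10 start RM5 → 2
13:05 end RM2 → 1
13:05 start RM6 → 2
13:25 start RM4 → 3
13:45 end RM5 → 2
15:00 end RM6 → 1
16:00 start RM3 → 2
17:25 end RM3 → 1
18:00 end RM4 → 0
Peak is 3, at 13:25 (RM4, RM5, RM6).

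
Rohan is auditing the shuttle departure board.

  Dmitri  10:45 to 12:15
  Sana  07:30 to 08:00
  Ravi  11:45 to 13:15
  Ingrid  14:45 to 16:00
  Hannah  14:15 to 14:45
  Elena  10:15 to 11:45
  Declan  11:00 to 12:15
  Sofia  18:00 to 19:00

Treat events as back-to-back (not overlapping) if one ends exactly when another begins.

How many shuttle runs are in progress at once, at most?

3

Sort all start/end points and keep a running count:
07:30 start Sana → 1
08:00 end Sana → 0
10:15 start Elena → 1
10:45 start Dmitri → 2
11:00 start Declan → 3
11:45 end Elena → 2
11:45 start Ravi → 3
12:15 end Declan → 2
12:15 end Dmitri → 1
13:15 end Ravi → 0
14:15 start Hannah → 1
14:45 end Hannah → 0
14:45 start Ingrid → 1
16:00 end Ingrid → 0
18:00 start Sofia → 1
19:00 end Sofia → 0
Peak is 3, at 11:00 (Declan, Dmitri, Elena).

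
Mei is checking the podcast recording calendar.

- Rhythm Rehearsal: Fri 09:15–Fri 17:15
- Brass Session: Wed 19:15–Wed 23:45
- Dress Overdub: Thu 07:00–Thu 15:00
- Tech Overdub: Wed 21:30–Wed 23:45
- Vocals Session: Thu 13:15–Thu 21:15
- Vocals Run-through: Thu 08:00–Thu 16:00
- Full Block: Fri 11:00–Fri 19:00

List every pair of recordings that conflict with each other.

Sorted by start: Brass Session, Tech Overdub, Dress Overdub, Vocals Run-through, Vocals Session, Rhythm Rehearsal, Full Block.
Tech Overdub starts before Brass Session ends → Brass Session and Tech Overdub overlap.
Dress Overdub starts after Brass Session ends, so Brass Session has no further overlaps.
Dress Overdub starts after Tech Overdub ends, so Tech Overdub has no further overlaps.
Vocals Run-through starts before Dress Overdub ends → Dress Overdub and Vocals Run-through overlap.
Vocals Session starts before Dress Overdub ends → Dress Overdub and Vocals Session overlap.
Rhythm Rehearsal starts after Dress Overdub ends, so Dress Overdub has no further overlaps.
Vocals Session starts before Vocals Run-through ends → Vocals Run-through and Vocals Session overlap.
Rhythm Rehearsal starts after Vocals Run-through ends, so Vocals Run-through has no further overlaps.
Rhythm Rehearsal starts after Vocals Session ends, so Vocals Session has no further overlaps.
Full Block starts before Rhythm Rehearsal ends → Rhythm Rehearsal and Full Block overlap.

Brass Session & Tech Overdub, Dress Overdub & Vocals Run-through, Dress Overdub & Vocals Session, Full Block & Rhythm Rehearsal, Vocals Run-through & Vocals Session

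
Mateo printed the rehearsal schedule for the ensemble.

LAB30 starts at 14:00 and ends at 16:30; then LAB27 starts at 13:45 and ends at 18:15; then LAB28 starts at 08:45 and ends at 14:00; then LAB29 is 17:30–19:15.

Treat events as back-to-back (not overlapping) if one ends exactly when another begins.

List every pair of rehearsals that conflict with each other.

LAB27 & LAB28, LAB27 & LAB29, LAB27 & LAB30

Check each pair: they overlap iff neither finishes before the other starts.
Sorted by start: LAB28, LAB27, LAB30, LAB29.
LAB27 starts before LAB28 ends → LAB28 and LAB27 overlap.
LAB30 starts exactly when LAB28 ends (back-to-back, no overlap), so LAB28 has no further overlaps.
LAB30 starts before LAB27 ends → LAB27 and LAB30 overlap.
LAB29 starts before LAB27 ends → LAB27 and LAB29 overlap.
LAB29 starts after LAB30 ends.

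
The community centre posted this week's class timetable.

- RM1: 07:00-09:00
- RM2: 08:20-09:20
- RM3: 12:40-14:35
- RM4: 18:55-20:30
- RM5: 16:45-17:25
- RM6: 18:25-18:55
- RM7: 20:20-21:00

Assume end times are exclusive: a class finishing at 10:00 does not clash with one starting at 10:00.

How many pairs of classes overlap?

Sorted by start: RM1, RM2, RM3, RM5, RM6, RM4, RM7.
RM2 starts before RM1 ends → RM1 and RM2 overlap.
RM3 starts after RM1 ends — done with RM1.
RM3 starts after RM2 ends — done with RM2.
RM5 starts after RM3 ends — done with RM3.
RM6 starts after RM5 ends — done with RM5.
RM4 starts exactly when RM6 ends (back-to-back, no overlap) — done with RM6.
RM7 starts before RM4 ends → RM4 and RM7 overlap.
Overlapping pairs: RM1 & RM2, RM4 & RM7 — 2 in total.

2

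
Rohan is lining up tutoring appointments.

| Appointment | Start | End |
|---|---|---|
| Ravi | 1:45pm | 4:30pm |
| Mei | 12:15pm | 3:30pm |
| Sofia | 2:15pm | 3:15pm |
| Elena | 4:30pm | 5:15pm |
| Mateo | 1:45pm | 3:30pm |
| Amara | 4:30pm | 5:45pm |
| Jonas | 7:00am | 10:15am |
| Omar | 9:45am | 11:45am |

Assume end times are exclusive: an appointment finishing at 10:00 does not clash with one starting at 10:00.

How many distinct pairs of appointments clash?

Two intervals overlap when each starts before the other ends.
Sorted by start: Jonas, Omar, Mei, Mateo, Ravi, Sofia, Amara, Elena.
Omar starts before Jonas ends → Jonas and Omar overlap.
Mei starts after Jonas ends — done with Jonas.
Mei starts after Omar ends — done with Omar.
Mateo starts before Mei ends → Mei and Mateo overlap.
Ravi starts before Mei ends → Mei and Ravi overlap.
Sofia starts before Mei ends → Mei and Sofia overlap.
Amara starts after Mei ends — done with Mei.
Ravi starts before Mateo ends → Mateo and Ravi overlap.
Sofia starts before Mateo ends → Mateo and Sofia overlap.
Amara starts after Mateo ends — done with Mateo.
Sofia starts before Ravi ends → Ravi and Sofia overlap.
Amara starts exactly when Ravi ends (back-to-back, no overlap) — done with Ravi.
Amara starts after Sofia ends — done with Sofia.
Elena starts before Amara ends → Amara and Elena overlap.
Overlapping pairs: Amara & Elena, Jonas & Omar, Mateo & Mei, Mateo & Ravi, Mateo & Sofia, Mei & Ravi, Mei & Sofia, Ravi & Sofia — 8 in total.

8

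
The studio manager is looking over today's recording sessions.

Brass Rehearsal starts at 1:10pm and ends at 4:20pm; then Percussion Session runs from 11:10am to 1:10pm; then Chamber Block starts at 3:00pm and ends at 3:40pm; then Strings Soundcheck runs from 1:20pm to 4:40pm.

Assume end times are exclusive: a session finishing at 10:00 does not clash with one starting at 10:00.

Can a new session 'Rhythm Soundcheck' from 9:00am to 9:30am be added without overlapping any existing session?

Percussion Session: starts 11:10am at or after Rhythm Soundcheck ends 9:30am → clear.
Brass Rehearsal: starts 1:10pm at or after Rhythm Soundcheck ends 9:30am → clear.
Strings Soundcheck: starts 1:20pm at or after Rhythm Soundcheck ends 9:30am → clear.
Chamber Block: starts 3:00pm at or after Rhythm Soundcheck ends 9:30am → clear.

Yes — the slot is free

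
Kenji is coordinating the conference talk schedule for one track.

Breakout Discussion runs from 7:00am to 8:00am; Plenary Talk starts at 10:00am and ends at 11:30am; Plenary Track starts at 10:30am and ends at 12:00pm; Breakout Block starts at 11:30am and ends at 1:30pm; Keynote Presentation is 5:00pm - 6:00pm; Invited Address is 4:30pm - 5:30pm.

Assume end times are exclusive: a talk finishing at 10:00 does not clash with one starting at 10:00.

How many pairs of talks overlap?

Sorted by start: Breakout Discussion, Plenary Talk, Plenary Track, Breakout Block, Invited Address, Keynote Presentation.
Plenary Talk starts after Breakout Discussion ends, so Breakout Discussion has no further overlaps.
Plenary Track starts before Plenary Talk ends → Plenary Talk and Plenary Track overlap.
Breakout Block starts exactly when Plenary Talk ends (back-to-back, no overlap), so Plenary Talk has no further overlaps.
Breakout Block starts before Plenary Track ends → Plenary Track and Breakout Block overlap.
Invited Address starts after Plenary Track ends, so Plenary Track has no further overlaps.
Invited Address starts after Breakout Block ends, so Breakout Block has no further overlaps.
Keynote Presentation starts before Invited Address ends → Invited Address and Keynote Presentation overlap.
Overlapping pairs: Breakout Block & Plenary Track, Invited Address & Keynote Presentation, Plenary Talk & Plenary Track — 3 in total.

3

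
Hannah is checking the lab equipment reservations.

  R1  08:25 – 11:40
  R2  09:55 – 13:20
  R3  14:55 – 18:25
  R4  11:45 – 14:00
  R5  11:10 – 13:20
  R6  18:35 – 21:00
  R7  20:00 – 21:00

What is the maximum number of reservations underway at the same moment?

3

Sort all start/end points and keep a running count:
08:25 start R1 → 1
09:55 start R2 → 2
11:10 start R5 → 3
11:40 end R1 → 2
11:45 start R4 → 3
13:20 end R2 → 2
13:20 end R5 → 1
14:00 end R4 → 0
14:55 start R3 → 1
18:25 end R3 → 0
18:35 start R6 → 1
20:00 start R7 → 2
21:00 end R6 → 1
21:00 end R7 → 0
Peak is 3, at 11:10 (R1, R2, R5).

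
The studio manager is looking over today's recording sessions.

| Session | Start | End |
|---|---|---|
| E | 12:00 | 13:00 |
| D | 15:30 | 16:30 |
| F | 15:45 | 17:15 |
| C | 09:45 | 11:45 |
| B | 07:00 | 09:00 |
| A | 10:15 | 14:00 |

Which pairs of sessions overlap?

A & C, A & E, D & F

Sorted by start: B, C, A, E, D, F.
C starts after B ends — done with B.
A starts before C ends → C and A overlap.
E starts after C ends — done with C.
E starts before A ends → A and E overlap.
D starts after A ends — done with A.
D starts after E ends — done with E.
F starts before D ends → D and F overlap.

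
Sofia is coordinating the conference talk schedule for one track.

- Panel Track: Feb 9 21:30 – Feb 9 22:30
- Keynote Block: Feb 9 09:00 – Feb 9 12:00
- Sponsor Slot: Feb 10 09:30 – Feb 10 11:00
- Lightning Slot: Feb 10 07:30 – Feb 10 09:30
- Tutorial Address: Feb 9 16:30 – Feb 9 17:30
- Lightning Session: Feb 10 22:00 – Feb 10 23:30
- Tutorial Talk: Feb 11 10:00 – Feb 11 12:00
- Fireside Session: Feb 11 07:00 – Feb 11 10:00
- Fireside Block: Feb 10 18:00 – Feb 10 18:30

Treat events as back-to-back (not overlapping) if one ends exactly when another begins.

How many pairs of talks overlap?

Check each pair: they overlap iff neither finishes before the other starts.
Sorted by start: Keynote Block, Tutorial Address, Panel Track, Lightning Slot, Sponsor Slot, Fireside Block, Lightning Session, Fireside Session, Tutorial Talk.
Tutorial Address starts after Keynote Block ends — done with Keynote Block.
Panel Track starts after Tutorial Address ends — done with Tutorial Address.
Lightning Slot starts after Panel Track ends — done with Panel Track.
Sponsor Slot starts exactly when Lightning Slot ends (back-to-back, no overlap) — done with Lightning Slot.
Fireside Block starts after Sponsor Slot ends — done with Sponsor Slot.
Lightning Session starts after Fireside Block ends — done with Fireside Block.
Fireside Session starts after Lightning Session ends — done with Lightning Session.
Tutorial Talk starts exactly when Fireside Session ends (back-to-back, no overlap).
No pair overlaps.

0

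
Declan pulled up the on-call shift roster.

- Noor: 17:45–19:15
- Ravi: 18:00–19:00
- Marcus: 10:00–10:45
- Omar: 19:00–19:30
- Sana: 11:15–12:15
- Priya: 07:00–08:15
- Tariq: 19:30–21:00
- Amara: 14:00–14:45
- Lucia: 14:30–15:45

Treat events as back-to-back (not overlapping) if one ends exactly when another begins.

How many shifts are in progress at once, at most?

Sweep the timeline, counting +1 at each start and −1 at each end (ends before starts at a tie):
07:00 start Priya → 1
08:15 end Priya → 0
10:00 start Marcus → 1
10:45 end Marcus → 0
11:15 start Sana → 1
12:15 end Sana → 0
14:00 start Amara → 1
14:30 start Lucia → 2
14:45 end Amara → 1
15:45 end Lucia → 0
17:45 start Noor → 1
18:00 start Ravi → 2
19:00 end Ravi → 1
19:00 start Omar → 2
19:15 end Noor → 1
19:30 end Omar → 0
19:30 start Tariq → 1
21:00 end Tariq → 0
Peak is 2, at 14:30 (Amara, Lucia).

2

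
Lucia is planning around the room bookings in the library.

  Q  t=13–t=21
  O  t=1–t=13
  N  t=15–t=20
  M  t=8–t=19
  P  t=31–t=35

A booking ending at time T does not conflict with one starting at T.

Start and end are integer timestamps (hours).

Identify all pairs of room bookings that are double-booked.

Sorted by start: O, M, Q, N, P.
M starts before O ends → O and M overlap.
Q starts exactly when O ends (back-to-back, no overlap) — done with O.
Q starts before M ends → M and Q overlap.
N starts before M ends → M and N overlap.
P starts after M ends.
N starts before Q ends → Q and N overlap.
P starts after Q ends.
P starts after N ends.

M & N, M & O, M & Q, N & Q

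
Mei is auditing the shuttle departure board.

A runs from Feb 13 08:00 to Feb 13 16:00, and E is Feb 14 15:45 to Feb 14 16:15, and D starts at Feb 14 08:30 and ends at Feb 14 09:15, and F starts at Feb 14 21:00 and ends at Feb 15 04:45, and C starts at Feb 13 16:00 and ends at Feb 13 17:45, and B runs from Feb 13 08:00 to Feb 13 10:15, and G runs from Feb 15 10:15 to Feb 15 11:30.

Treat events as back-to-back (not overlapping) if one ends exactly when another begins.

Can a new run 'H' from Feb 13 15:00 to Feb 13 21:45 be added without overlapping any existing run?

A: starts Feb 13 08:00 before H ends Feb 13 21:45, and ends Feb 13 16:00 after H starts Feb 13 15:00 → overlap.
B: ends Feb 13 10:15 at or before H starts Feb 13 15:00 → clear.
C: starts Feb 13 16:00 before H ends Feb 13 21:45, and ends Feb 13 17:45 after H starts Feb 13 15:00 → overlap.
D: starts Feb 14 08:30 at or after H ends Feb 13 21:45 → clear.
E: starts Feb 14 15:45 at or after H ends Feb 13 21:45 → clear.
F: starts Feb 14 21:00 at or after H ends Feb 13 21:45 → clear.
G: starts Feb 15 10:15 at or after H ends Feb 13 21:45 → clear.
H overlaps A, C.

No — it overlaps A, C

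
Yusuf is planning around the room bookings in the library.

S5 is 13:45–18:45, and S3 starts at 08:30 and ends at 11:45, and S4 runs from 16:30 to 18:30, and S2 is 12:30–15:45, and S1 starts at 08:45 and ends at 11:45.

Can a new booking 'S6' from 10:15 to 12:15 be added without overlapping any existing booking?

No — it overlaps S1, S3

S3: starts 08:30 before S6 ends 12:15, and ends 11:45 after S6 starts 10:15 → overlap.
S1: starts 08:45 before S6 ends 12:15, and ends 11:45 after S6 starts 10:15 → overlap.
S2: starts 12:30 at or after S6 ends 12:15 → clear.
S5: starts 13:45 at or after S6 ends 12:15 → clear.
S4: starts 16:30 at or after S6 ends 12:15 → clear.
S6 overlaps S1, S3.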